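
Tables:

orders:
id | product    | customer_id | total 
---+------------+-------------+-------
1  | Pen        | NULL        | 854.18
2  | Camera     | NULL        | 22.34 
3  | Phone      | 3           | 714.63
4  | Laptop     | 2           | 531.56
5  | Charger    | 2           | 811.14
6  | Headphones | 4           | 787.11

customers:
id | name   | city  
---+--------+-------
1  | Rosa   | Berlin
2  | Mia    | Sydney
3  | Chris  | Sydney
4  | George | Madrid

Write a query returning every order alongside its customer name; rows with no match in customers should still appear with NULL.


LEFT JOIN keeps every row from orders (the left table); where customer_id has no match in customers, the customer columns become NULL. Walk through each order:
  - order 1 (Pen): customer_id=NULL, no match -> kept with NULL
  - order 2 (Camera): customer_id=NULL, no match -> kept with NULL
  - order 3 (Phone): customer_id=3 -> matches Chris
  - order 4 (Laptop): customer_id=2 -> matches Mia
  - order 5 (Charger): customer_id=2 -> matches Mia
  - order 6 (Headphones): customer_id=4 -> matches George
All 6 rows appear; 2 have NULL customer.

SQL:
SELECT a.product, b.name AS customer
FROM orders a
LEFT JOIN customers b ON a.customer_id = b.id

Result:
product    | customer
-----------+---------
Pen        | NULL    
Camera     | NULL    
Phone      | Chris   
Laptop     | Mia     
Charger    | Mia     
Headphones | George  


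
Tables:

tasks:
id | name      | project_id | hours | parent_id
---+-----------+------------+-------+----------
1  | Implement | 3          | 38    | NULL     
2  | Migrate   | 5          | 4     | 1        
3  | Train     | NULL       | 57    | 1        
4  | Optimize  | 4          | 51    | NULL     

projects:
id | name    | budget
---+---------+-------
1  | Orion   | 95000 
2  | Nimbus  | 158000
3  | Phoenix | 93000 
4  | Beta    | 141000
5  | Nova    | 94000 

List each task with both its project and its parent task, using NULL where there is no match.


Two LEFT JOINs from the same base table tasks: one to projects via project_id, one to tasks itself via parent_id. Both are LEFT so every task is preserved.
Match against projects:
  - task 1 (Implement): project_id=3 -> matches Phoenix
  - task 2 (Migrate): project_id=5 -> matches Nova
  - task 3 (Train): project_id=NULL, no match -> kept with NULL
  - task 4 (Optimize): project_id=4 -> matches Beta
Match against tasks (self):
  - task 1 (Implement): parent_id=NULL -> NULL
  - task 2 (Migrate): parent_id=1 -> Implement
  - task 3 (Train): parent_id=1 -> Implement
  - task 4 (Optimize): parent_id=NULL -> NULL

SQL:
SELECT a.name, b.name AS project, c.name AS parent
FROM tasks a
LEFT JOIN projects b ON a.project_id = b.id
LEFT JOIN tasks c ON a.parent_id = c.id

Result:
name      | project | parent   
----------+---------+----------
Implement | Phoenix | NULL     
Migrate   | Nova    | Implement
Train     | NULL    | Implement
Optimize  | Beta    | NULL     


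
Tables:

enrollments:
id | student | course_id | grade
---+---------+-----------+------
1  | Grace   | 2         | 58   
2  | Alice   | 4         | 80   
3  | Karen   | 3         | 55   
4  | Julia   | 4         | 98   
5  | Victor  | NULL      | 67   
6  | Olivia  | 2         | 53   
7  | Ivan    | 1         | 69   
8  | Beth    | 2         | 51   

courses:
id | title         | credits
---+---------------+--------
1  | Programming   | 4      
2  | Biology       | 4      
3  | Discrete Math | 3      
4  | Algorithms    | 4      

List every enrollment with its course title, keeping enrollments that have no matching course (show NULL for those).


LEFT JOIN keeps every row from enrollments (the left table); where course_id has no match in courses, the course columns become NULL. Walk through each enrollment:
  - enrollment 1 (Grace): course_id=2 -> matches Biology
  - enrollment 2 (Alice): course_id=4 -> matches Algorithms
  - enrollment 3 (Karen): course_id=3 -> matches Discrete Math
  - enrollment 4 (Julia): course_id=4 -> matches Algorithms
  - enrollment 5 (Victor): course_id=NULL, no match -> kept with NULL
  - enrollment 6 (Olivia): course_id=2 -> matches Biology
  - enrollment 7 (Ivan): course_id=1 -> matches Programming
  - enrollment 8 (Beth): course_id=2 -> matches Biology
All 8 rows appear; 1 has NULL course.

SQL:
SELECT a.student, b.title AS course
FROM enrollments a
LEFT JOIN courses b ON a.course_id = b.id

Result:
student | course       
--------+--------------
Grace   | Biology      
Alice   | Algorithms   
Karen   | Discrete Math
Julia   | Algorithms   
Victor  | NULL         
Olivia  | Biology      
Ivan    | Programming  
Beth    | Biology      


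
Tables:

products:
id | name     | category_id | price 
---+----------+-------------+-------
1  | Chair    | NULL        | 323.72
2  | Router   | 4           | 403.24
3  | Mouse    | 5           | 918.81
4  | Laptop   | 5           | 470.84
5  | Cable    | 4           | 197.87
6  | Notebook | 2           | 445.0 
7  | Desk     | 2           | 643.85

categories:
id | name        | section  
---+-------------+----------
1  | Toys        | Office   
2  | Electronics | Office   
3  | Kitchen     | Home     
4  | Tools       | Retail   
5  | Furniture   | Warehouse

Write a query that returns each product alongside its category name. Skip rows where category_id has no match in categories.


INNER JOIN keeps only products rows whose category_id matches an id in categories. Walk through each product:
  - product 1 (Chair): category_id=NULL, no match -> dropped
  - product 2 (Router): category_id=4 -> matches Tools
  - product 3 (Mouse): category_id=5 -> matches Furniture
  - product 4 (Laptop): category_id=5 -> matches Furniture
  - product 5 (Cable): category_id=4 -> matches Tools
  - product 6 (Notebook): category_id=2 -> matches Electronics
  - product 7 (Desk): category_id=2 -> matches Electronics
So 1 of 7 rows is dropped.

SQL:
SELECT a.name, b.name AS category
FROM products a
INNER JOIN categories b ON a.category_id = b.id

Result:
name     | category   
---------+------------
Router   | Tools      
Mouse    | Furniture  
Laptop   | Furniture  
Cable    | Tools      
Notebook | Electronics
Desk     | Electronics


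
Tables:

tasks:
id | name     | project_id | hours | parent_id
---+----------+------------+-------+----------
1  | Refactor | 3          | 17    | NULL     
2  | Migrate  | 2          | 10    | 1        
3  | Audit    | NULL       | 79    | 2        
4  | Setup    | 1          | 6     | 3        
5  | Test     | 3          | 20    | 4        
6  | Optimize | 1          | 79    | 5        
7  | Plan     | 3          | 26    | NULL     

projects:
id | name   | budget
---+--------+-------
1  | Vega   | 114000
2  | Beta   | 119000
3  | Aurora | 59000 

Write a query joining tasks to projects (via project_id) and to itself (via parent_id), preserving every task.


Two LEFT JOINs from the same base table tasks: one to projects via project_id, one to tasks itself via parent_id. Both are LEFT so every task is preserved.
Match against projects:
  - task 1 (Refactor): project_id=3 -> matches Aurora
  - task 2 (Migrate): project_id=2 -> matches Beta
  - task 3 (Audit): project_id=NULL, no match -> kept with NULL
  - task 4 (Setup): project_id=1 -> matches Vega
  - task 5 (Test): project_id=3 -> matches Aurora
  - task 6 (Optimize): project_id=1 -> matches Vega
  - task 7 (Plan): project_id=3 -> matches Aurora
Match against tasks (self):
  - task 1 (Refactor): parent_id=NULL -> NULL
  - task 2 (Migrate): parent_id=1 -> Refactor
  - task 3 (Audit): parent_id=2 -> Migrate
  - task 4 (Setup): parent_id=3 -> Audit
  - task 5 (Test): parent_id=4 -> Setup
  - task 6 (Optimize): parent_id=5 -> Test
  - task 7 (Plan): parent_id=NULL -> NULL

SQL:
SELECT a.name, b.name AS project, c.name AS parent
FROM tasks a
LEFT JOIN projects b ON a.project_id = b.id
LEFT JOIN tasks c ON a.parent_id = c.id

Result:
name     | project | parent  
---------+---------+---------
Refactor | Aurora  | NULL    
Migrate  | Beta    | Refactor
Audit    | NULL    | Migrate 
Setup    | Vega    | Audit   
Test     | Aurora  | Setup   
Optimize | Vega    | Test    
Plan     | Aurora  | NULL    


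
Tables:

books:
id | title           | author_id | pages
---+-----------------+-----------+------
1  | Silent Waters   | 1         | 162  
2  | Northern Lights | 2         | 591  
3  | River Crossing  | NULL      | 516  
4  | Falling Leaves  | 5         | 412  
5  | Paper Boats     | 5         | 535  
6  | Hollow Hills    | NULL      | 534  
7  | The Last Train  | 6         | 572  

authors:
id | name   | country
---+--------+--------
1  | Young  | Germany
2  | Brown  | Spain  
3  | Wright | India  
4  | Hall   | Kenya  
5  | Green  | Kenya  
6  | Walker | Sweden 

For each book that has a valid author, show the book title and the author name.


INNER JOIN keeps only books rows whose author_id matches an id in authors. Walk through each book:
  - book 1 (Silent Waters): author_id=1 -> matches Young
  - book 2 (Northern Lights): author_id=2 -> matches Brown
  - book 3 (River Crossing): author_id=NULL, no match -> dropped
  - book 4 (Falling Leaves): author_id=5 -> matches Green
  - book 5 (Paper Boats): author_id=5 -> matches Green
  - book 6 (Hollow Hills): author_id=NULL, no match -> dropped
  - book 7 (The Last Train): author_id=6 -> matches Walker
So 2 of 7 rows are dropped.

SQL:
SELECT a.title, b.name AS author
FROM books a
INNER JOIN authors b ON a.author_id = b.id

Result:
title           | author
----------------+-------
Silent Waters   | Young 
Northern Lights | Brown 
Falling Leaves  | Green 
Paper Boats     | Green 
The Last Train  | Walker


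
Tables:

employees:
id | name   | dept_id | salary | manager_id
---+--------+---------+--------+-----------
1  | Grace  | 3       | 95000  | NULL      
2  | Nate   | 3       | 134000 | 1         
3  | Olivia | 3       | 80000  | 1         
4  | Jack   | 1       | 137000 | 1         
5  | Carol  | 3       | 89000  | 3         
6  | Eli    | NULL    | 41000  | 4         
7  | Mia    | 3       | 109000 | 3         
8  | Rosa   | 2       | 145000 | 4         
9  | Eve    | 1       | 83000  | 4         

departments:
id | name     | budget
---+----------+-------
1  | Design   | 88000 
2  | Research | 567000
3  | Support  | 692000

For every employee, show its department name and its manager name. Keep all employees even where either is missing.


Two LEFT JOINs from the same base table employees: one to departments via dept_id, one to employees itself via manager_id. Both are LEFT so every employee is preserved.
Match against departments:
  - employee 1 (Grace): dept_id=3 -> matches Support
  - employee 2 (Nate): dept_id=3 -> matches Support
  - employee 3 (Olivia): dept_id=3 -> matches Support
  - employee 4 (Jack): dept_id=1 -> matches Design
  - employee 5 (Carol): dept_id=3 -> matches Support
  - employee 6 (Eli): dept_id=NULL, no match -> kept with NULL
  - employee 7 (Mia): dept_id=3 -> matches Support
  - employee 8 (Rosa): dept_id=2 -> matches Research
  - employee 9 (Eve): dept_id=1 -> matches Design
Match against employees (self):
  - employee 1 (Grace): manager_id=NULL -> NULL
  - employee 2 (Nate): manager_id=1 -> Grace
  - employee 3 (Olivia): manager_id=1 -> Grace
  - employee 4 (Jack): manager_id=1 -> Grace
  - employee 5 (Carol): manager_id=3 -> Olivia
  - employee 6 (Eli): manager_id=4 -> Jack
  - employee 7 (Mia): manager_id=3 -> Olivia
  - employee 8 (Rosa): manager_id=4 -> Jack
  - employee 9 (Eve): manager_id=4 -> Jack

SQL:
SELECT a.name, b.name AS department, c.name AS manager
FROM employees a
LEFT JOIN departments b ON a.dept_id = b.id
LEFT JOIN employees c ON a.manager_id = c.id

Result:
name   | department | manager
-------+------------+--------
Grace  | Support    | NULL   
Nate   | Support    | Grace  
Olivia | Support    | Grace  
Jack   | Design     | Grace  
Carol  | Support    | Olivia 
Eli    | NULL       | Jack   
Mia    | Support    | Olivia 
Rosa   | Research   | Jack   
Eve    | Design     | Jack   


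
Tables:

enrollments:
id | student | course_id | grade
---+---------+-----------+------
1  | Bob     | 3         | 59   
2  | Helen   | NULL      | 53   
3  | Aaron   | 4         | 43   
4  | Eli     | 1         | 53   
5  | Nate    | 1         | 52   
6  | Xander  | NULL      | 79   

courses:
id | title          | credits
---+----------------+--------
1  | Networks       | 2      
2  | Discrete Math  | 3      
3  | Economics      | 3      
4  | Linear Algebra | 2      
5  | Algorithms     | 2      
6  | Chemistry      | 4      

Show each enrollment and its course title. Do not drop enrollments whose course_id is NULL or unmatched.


LEFT JOIN keeps every row from enrollments (the left table); where course_id has no match in courses, the course columns become NULL. Walk through each enrollment:
  - enrollment 1 (Bob): course_id=3 -> matches Economics
  - enrollment 2 (Helen): course_id=NULL, no match -> kept with NULL
  - enrollment 3 (Aaron): course_id=4 -> matches Linear Algebra
  - enrollment 4 (Eli): course_id=1 -> matches Networks
  - enrollment 5 (Nate): course_id=1 -> matches Networks
  - enrollment 6 (Xander): course_id=NULL, no match -> kept with NULL
All 6 rows appear; 2 have NULL course.

SQL:
SELECT a.student, b.title AS course
FROM enrollments a
LEFT JOIN courses b ON a.course_id = b.id

Result:
student | course        
--------+---------------
Bob     | Economics     
Helen   | NULL          
Aaron   | Linear Algebra
Eli     | Networks      
Nate    | Networks      
Xander  | NULL          


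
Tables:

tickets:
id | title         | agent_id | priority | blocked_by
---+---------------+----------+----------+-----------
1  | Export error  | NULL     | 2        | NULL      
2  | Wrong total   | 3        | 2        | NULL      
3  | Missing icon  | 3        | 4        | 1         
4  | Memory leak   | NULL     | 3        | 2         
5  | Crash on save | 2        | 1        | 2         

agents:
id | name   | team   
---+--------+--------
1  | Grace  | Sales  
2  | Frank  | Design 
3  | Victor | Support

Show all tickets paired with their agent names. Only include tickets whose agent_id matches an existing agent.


INNER JOIN keeps only tickets rows whose agent_id matches an id in agents. Walk through each ticket:
  - ticket 1 (Export error): agent_id=NULL, no match -> dropped
  - ticket 2 (Wrong total): agent_id=3 -> matches Victor
  - ticket 3 (Missing icon): agent_id=3 -> matches Victor
  - ticket 4 (Memory leak): agent_id=NULL, no match -> dropped
  - ticket 5 (Crash on save): agent_id=2 -> matches Frank
So 2 of 5 rows are dropped.

SQL:
SELECT a.title, b.name AS agent
FROM tickets a
INNER JOIN agents b ON a.agent_id = b.id

Result:
title         | agent 
--------------+-------
Wrong total   | Victor
Missing icon  | Victor
Crash on save | Frank 


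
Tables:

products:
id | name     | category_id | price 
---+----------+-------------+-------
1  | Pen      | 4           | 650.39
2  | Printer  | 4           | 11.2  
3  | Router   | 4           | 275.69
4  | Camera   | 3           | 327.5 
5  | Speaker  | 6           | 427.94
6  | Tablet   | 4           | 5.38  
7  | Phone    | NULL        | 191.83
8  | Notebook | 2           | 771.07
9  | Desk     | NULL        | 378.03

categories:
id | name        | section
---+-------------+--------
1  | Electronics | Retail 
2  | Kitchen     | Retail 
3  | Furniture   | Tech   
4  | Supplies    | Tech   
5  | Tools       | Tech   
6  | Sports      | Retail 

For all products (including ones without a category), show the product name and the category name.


LEFT JOIN keeps every row from products (the left table); where category_id has no match in categories, the category columns become NULL. Walk through each product:
  - product 1 (Pen): category_id=4 -> matches Supplies
  - product 2 (Printer): category_id=4 -> matches Supplies
  - product 3 (Router): category_id=4 -> matches Supplies
  - product 4 (Camera): category_id=3 -> matches Furniture
  - product 5 (Speaker): category_id=6 -> matches Sports
  - product 6 (Tablet): category_id=4 -> matches Supplies
  - product 7 (Phone): category_id=NULL, no match -> kept with NULL
  - product 8 (Notebook): category_id=2 -> matches Kitchen
  - product 9 (Desk): category_id=NULL, no match -> kept with NULL
All 9 rows appear; 2 have NULL category.

SQL:
SELECT a.name, b.name AS category
FROM products a
LEFT JOIN categories b ON a.category_id = b.id

Result:
name     | category 
---------+----------
Pen      | Supplies 
Printer  | Supplies 
Router   | Supplies 
Camera   | Furniture
Speaker  | Sports   
Tablet   | Supplies 
Phone    | NULL     
Notebook | Kitchen  
Desk     | NULL     


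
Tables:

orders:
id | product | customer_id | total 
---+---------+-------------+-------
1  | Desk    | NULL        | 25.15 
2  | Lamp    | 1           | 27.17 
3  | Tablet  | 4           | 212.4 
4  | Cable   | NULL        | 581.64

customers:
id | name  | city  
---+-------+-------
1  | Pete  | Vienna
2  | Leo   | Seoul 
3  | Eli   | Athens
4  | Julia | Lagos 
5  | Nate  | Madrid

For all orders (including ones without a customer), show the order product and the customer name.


LEFT JOIN keeps every row from orders (the left table); where customer_id has no match in customers, the customer columns become NULL. Walk through each order:
  - order 1 (Desk): customer_id=NULL, no match -> kept with NULL
  - order 2 (Lamp): customer_id=1 -> matches Pete
  - order 3 (Tablet): customer_id=4 -> matches Julia
  - order 4 (Cable): customer_id=NULL, no match -> kept with NULL
All 4 rows appear; 2 have NULL customer.

SQL:
SELECT a.product, b.name AS customer
FROM orders a
LEFT JOIN customers b ON a.customer_id = b.id

Result:
product | customer
--------+---------
Desk    | NULL    
Lamp    | Pete    
Tablet  | Julia   
Cable   | NULL    


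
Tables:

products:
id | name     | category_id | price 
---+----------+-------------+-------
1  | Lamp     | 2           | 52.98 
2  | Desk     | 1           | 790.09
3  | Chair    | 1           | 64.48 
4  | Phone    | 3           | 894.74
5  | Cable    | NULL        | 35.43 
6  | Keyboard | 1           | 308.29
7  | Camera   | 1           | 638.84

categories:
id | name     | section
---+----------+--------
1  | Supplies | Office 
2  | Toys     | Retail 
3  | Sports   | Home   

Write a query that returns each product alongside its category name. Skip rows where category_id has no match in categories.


INNER JOIN keeps only products rows whose category_id matches an id in categories. Walk through each product:
  - product 1 (Lamp): category_id=2 -> matches Toys
  - product 2 (Desk): category_id=1 -> matches Supplies
  - product 3 (Chair): category_id=1 -> matches Supplies
  - product 4 (Phone): category_id=3 -> matches Sports
  - product 5 (Cable): category_id=NULL, no match -> dropped
  - product 6 (Keyboard): category_id=1 -> matches Supplies
  - product 7 (Camera): category_id=1 -> matches Supplies
So 1 of 7 rows is dropped.

SQL:
SELECT a.name, b.name AS category
FROM products a
INNER JOIN categories b ON a.category_id = b.id

Result:
name     | category
---------+---------
Lamp     | Toys    
Desk     | Supplies
Chair    | Supplies
Phone    | Sports  
Keyboard | Supplies
Camera   | Supplies


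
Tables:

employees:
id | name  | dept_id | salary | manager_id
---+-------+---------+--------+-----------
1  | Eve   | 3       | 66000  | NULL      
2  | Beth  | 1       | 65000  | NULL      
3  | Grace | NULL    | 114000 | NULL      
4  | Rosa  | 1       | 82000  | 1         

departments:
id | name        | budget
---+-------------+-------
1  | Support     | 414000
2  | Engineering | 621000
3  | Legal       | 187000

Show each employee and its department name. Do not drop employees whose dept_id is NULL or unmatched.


LEFT JOIN keeps every row from employees (the left table); where dept_id has no match in departments, the department columns become NULL. Walk through each employee:
  - employee 1 (Eve): dept_id=3 -> matches Legal
  - employee 2 (Beth): dept_id=1 -> matches Support
  - employee 3 (Grace): dept_id=NULL, no match -> kept with NULL
  - employee 4 (Rosa): dept_id=1 -> matches Support
All 4 rows appear; 1 has NULL department.

SQL:
SELECT a.name, b.name AS department
FROM employees a
LEFT JOIN departments b ON a.dept_id = b.id

Result:
name  | department
------+-----------
Eve   | Legal     
Beth  | Support   
Grace | NULL      
Rosa  | Support   


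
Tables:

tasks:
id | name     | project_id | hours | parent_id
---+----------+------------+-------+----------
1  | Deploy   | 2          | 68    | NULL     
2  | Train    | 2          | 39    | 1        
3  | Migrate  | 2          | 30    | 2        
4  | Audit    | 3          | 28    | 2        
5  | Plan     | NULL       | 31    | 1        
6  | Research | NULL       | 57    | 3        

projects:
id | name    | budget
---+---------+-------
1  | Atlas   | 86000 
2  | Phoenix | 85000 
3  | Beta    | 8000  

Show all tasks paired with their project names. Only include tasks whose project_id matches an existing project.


INNER JOIN keeps only tasks rows whose project_id matches an id in projects. Walk through each task:
  - task 1 (Deploy): project_id=2 -> matches Phoenix
  - task 2 (Train): project_id=2 -> matches Phoenix
  - task 3 (Migrate): project_id=2 -> matches Phoenix
  - task 4 (Audit): project_id=3 -> matches Beta
  - task 5 (Plan): project_id=NULL, no match -> dropped
  - task 6 (Research): project_id=NULL, no match -> dropped
So 2 of 6 rows are dropped.

SQL:
SELECT a.name, b.name AS project
FROM tasks a
INNER JOIN projects b ON a.project_id = b.id

Result:
name    | project
--------+--------
Deploy  | Phoenix
Train   | Phoenix
Migrate | Phoenix
Audit   | Beta   


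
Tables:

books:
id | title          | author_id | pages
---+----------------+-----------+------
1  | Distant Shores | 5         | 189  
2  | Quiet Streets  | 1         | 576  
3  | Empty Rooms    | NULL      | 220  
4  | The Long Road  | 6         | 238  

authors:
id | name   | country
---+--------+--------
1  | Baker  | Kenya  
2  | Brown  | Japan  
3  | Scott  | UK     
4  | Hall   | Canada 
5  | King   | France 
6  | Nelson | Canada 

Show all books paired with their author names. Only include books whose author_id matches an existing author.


INNER JOIN keeps only books rows whose author_id matches an id in authors. Walk through each book:
  - book 1 (Distant Shores): author_id=5 -> matches King
  - book 2 (Quiet Streets): author_id=1 -> matches Baker
  - book 3 (Empty Rooms): author_id=NULL, no match -> dropped
  - book 4 (The Long Road): author_id=6 -> matches Nelson
So 1 of 4 rows is dropped.

SQL:
SELECT a.title, b.name AS author
FROM books a
INNER JOIN authors b ON a.author_id = b.id

Result:
title          | author
---------------+-------
Distant Shores | King  
Quiet Streets  | Baker 
The Long Road  | Nelson


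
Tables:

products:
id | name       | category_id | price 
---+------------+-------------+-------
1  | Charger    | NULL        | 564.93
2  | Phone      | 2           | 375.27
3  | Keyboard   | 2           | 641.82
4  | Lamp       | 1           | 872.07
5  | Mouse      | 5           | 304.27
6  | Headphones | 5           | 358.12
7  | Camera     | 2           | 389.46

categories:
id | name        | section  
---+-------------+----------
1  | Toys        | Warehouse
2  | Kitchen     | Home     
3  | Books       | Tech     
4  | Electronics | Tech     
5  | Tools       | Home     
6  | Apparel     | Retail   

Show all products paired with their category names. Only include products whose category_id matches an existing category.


INNER JOIN keeps only products rows whose category_id matches an id in categories. Walk through each product:
  - product 1 (Charger): category_id=NULL, no match -> dropped
  - product 2 (Phone): category_id=2 -> matches Kitchen
  - product 3 (Keyboard): category_id=2 -> matches Kitchen
  - product 4 (Lamp): category_id=1 -> matches Toys
  - product 5 (Mouse): category_id=5 -> matches Tools
  - product 6 (Headphones): category_id=5 -> matches Tools
  - product 7 (Camera): category_id=2 -> matches Kitchen
So 1 of 7 rows is dropped.

SQL:
SELECT a.name, b.name AS category
FROM products a
INNER JOIN categories b ON a.category_id = b.id

Result:
name       | category
-----------+---------
Phone      | Kitchen 
Keyboard   | Kitchen 
Lamp       | Toys    
Mouse      | Tools   
Headphones | Tools   
Camera     | Kitchen 


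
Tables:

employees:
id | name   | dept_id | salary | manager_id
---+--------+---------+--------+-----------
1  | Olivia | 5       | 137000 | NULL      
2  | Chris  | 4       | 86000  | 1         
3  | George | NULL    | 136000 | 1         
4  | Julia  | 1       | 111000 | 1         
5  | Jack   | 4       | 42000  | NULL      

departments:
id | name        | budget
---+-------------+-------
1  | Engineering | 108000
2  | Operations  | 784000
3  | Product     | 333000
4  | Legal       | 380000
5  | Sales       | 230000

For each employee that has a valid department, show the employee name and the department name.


INNER JOIN keeps only employees rows whose dept_id matches an id in departments. Walk through each employee:
  - employee 1 (Olivia): dept_id=5 -> matches Sales
  - employee 2 (Chris): dept_id=4 -> matches Legal
  - employee 3 (George): dept_id=NULL, no match -> dropped
  - employee 4 (Julia): dept_id=1 -> matches Engineering
  - employee 5 (Jack): dept_id=4 -> matches Legal
So 1 of 5 rows is dropped.

SQL:
SELECT a.name, b.name AS department
FROM employees a
INNER JOIN departments b ON a.dept_id = b.id

Result:
name   | department 
-------+------------
Olivia | Sales      
Chris  | Legal      
Julia  | Engineering
Jack   | Legal      


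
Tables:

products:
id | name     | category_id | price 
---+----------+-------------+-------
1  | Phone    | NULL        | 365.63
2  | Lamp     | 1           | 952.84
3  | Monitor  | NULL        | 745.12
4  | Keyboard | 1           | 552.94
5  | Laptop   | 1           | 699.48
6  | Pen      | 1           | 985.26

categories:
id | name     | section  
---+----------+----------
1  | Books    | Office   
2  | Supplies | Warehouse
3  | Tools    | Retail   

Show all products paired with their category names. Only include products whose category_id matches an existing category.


INNER JOIN keeps only products rows whose category_id matches an id in categories. Walk through each product:
  - product 1 (Phone): category_id=NULL, no match -> dropped
  - product 2 (Lamp): category_id=1 -> matches Books
  - product 3 (Monitor): category_id=NULL, no match -> dropped
  - product 4 (Keyboard): category_id=1 -> matches Books
  - product 5 (Laptop): category_id=1 -> matches Books
  - product 6 (Pen): category_id=1 -> matches Books
So 2 of 6 rows are dropped.

SQL:
SELECT a.name, b.name AS category
FROM products a
INNER JOIN categories b ON a.category_id = b.id

Result:
name     | category
---------+---------
Lamp     | Books   
Keyboard | Books   
Laptop   | Books   
Pen      | Books   


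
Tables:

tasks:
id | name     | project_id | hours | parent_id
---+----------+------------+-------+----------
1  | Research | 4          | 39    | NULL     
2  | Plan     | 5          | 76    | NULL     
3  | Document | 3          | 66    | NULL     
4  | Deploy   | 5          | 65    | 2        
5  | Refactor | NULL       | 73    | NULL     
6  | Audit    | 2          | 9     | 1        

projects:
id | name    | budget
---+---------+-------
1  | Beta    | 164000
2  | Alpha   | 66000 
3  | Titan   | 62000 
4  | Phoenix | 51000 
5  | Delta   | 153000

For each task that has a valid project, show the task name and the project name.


INNER JOIN keeps only tasks rows whose project_id matches an id in projects. Walk through each task:
  - task 1 (Research): project_id=4 -> matches Phoenix
  - task 2 (Plan): project_id=5 -> matches Delta
  - task 3 (Document): project_id=3 -> matches Titan
  - task 4 (Deploy): project_id=5 -> matches Delta
  - task 5 (Refactor): project_id=NULL, no match -> dropped
  - task 6 (Audit): project_id=2 -> matches Alpha
So 1 of 6 rows is dropped.

SQL:
SELECT a.name, b.name AS project
FROM tasks a
INNER JOIN projects b ON a.project_id = b.id

Result:
name     | project
---------+--------
Research | Phoenix
Plan     | Delta  
Document | Titan  
Deploy   | Delta  
Audit    | Alpha  


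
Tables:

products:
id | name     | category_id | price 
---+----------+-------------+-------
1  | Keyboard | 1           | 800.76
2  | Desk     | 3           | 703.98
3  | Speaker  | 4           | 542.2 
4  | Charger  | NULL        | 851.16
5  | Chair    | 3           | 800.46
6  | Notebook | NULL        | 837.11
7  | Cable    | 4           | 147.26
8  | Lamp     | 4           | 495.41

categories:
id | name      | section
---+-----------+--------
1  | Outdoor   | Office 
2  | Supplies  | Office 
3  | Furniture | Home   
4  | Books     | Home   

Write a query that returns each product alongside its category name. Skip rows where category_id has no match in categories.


INNER JOIN keeps only products rows whose category_id matches an id in categories. Walk through each product:
  - product 1 (Keyboard): category_id=1 -> matches Outdoor
  - product 2 (Desk): category_id=3 -> matches Furniture
  - product 3 (Speaker): category_id=4 -> matches Books
  - product 4 (Charger): category_id=NULL, no match -> dropped
  - product 5 (Chair): category_id=3 -> matches Furniture
  - product 6 (Notebook): category_id=NULL, no match -> dropped
  - product 7 (Cable): category_id=4 -> matches Books
  - product 8 (Lamp): category_id=4 -> matches Books
So 2 of 8 rows are dropped.

SQL:
SELECT a.name, b.name AS category
FROM products a
INNER JOIN categories b ON a.category_id = b.id

Result:
name     | category 
---------+----------
Keyboard | Outdoor  
Desk     | Furniture
Speaker  | Books    
Chair    | Furniture
Cable    | Books    
Lamp     | Books    


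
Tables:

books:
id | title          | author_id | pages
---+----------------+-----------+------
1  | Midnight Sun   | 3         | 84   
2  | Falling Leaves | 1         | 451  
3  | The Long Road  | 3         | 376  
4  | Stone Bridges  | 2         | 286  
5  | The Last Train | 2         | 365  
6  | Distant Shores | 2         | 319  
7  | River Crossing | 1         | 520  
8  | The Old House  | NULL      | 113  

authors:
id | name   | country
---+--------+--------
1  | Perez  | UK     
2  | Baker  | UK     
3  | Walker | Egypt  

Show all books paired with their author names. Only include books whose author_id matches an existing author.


INNER JOIN keeps only books rows whose author_id matches an id in authors. Walk through each book:
  - book 1 (Midnight Sun): author_id=3 -> matches Walker
  - book 2 (Falling Leaves): author_id=1 -> matches Perez
  - book 3 (The Long Road): author_id=3 -> matches Walker
  - book 4 (Stone Bridges): author_id=2 -> matches Baker
  - book 5 (The Last Train): author_id=2 -> matches Baker
  - book 6 (Distant Shores): author_id=2 -> matches Baker
  - book 7 (River Crossing): author_id=1 -> matches Perez
  - book 8 (The Old House): author_id=NULL, no match -> dropped
So 1 of 8 rows is dropped.

SQL:
SELECT a.title, b.name AS author
FROM books a
INNER JOIN authors b ON a.author_id = b.id

Result:
title          | author
---------------+-------
Midnight Sun   | Walker
Falling Leaves | Perez 
The Long Road  | Walker
Stone Bridges  | Baker 
The Last Train | Baker 
Distant Shores | Baker 
River Crossing | Perez 


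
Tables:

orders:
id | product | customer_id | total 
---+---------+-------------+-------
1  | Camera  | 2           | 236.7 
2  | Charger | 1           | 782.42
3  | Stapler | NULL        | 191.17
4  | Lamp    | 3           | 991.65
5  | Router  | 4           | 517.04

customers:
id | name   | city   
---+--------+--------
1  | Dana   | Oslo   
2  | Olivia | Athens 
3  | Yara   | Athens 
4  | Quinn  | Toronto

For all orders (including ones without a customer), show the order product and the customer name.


LEFT JOIN keeps every row from orders (the left table); where customer_id has no match in customers, the customer columns become NULL. Walk through each order:
  - order 1 (Camera): customer_id=2 -> matches Olivia
  - order 2 (Charger): customer_id=1 -> matches Dana
  - order 3 (Stapler): customer_id=NULL, no match -> kept with NULL
  - order 4 (Lamp): customer_id=3 -> matches Yara
  - order 5 (Router): customer_id=4 -> matches Quinn
All 5 rows appear; 1 has NULL customer.

SQL:
SELECT a.product, b.name AS customer
FROM orders a
LEFT JOIN customers b ON a.customer_id = b.id

Result:
product | customer
--------+---------
Camera  | Olivia  
Charger | Dana    
Stapler | NULL    
Lamp    | Yara    
Router  | Quinn   


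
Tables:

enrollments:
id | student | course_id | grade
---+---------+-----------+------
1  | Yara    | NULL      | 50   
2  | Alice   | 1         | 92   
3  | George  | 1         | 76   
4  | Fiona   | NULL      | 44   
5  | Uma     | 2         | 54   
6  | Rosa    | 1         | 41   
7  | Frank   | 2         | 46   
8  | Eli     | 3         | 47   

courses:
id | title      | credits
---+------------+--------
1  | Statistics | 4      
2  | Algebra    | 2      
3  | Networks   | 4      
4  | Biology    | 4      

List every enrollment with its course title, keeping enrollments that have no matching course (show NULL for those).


LEFT JOIN keeps every row from enrollments (the left table); where course_id has no match in courses, the course columns become NULL. Walk through each enrollment:
  - enrollment 1 (Yara): course_id=NULL, no match -> kept with NULL
  - enrollment 2 (Alice): course_id=1 -> matches Statistics
  - enrollment 3 (George): course_id=1 -> matches Statistics
  - enrollment 4 (Fiona): course_id=NULL, no match -> kept with NULL
  - enrollment 5 (Uma): course_id=2 -> matches Algebra
  - enrollment 6 (Rosa): course_id=1 -> matches Statistics
  - enrollment 7 (Frank): course_id=2 -> matches Algebra
  - enrollment 8 (Eli): course_id=3 -> matches Networks
All 8 rows appear; 2 have NULL course.

SQL:
SELECT a.student, b.title AS course
FROM enrollments a
LEFT JOIN courses b ON a.course_id = b.id

Result:
student | course    
--------+-----------
Yara    | NULL      
Alice   | Statistics
George  | Statistics
Fiona   | NULL      
Uma     | Algebra   
Rosa    | Statistics
Frank   | Algebra   
Eli     | Networks  


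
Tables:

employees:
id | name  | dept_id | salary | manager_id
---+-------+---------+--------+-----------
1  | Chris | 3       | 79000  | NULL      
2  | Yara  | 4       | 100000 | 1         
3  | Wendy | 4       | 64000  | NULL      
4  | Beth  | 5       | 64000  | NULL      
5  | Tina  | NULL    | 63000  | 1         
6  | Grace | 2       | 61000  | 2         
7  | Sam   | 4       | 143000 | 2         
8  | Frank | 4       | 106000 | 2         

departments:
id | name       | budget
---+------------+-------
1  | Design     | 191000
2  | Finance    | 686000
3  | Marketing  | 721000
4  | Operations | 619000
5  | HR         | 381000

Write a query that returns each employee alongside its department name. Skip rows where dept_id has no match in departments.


INNER JOIN keeps only employees rows whose dept_id matches an id in departments. Walk through each employee:
  - employee 1 (Chris): dept_id=3 -> matches Marketing
  - employee 2 (Yara): dept_id=4 -> matches Operations
  - employee 3 (Wendy): dept_id=4 -> matches Operations
  - employee 4 (Beth): dept_id=5 -> matches HR
  - employee 5 (Tina): dept_id=NULL, no match -> dropped
  - employee 6 (Grace): dept_id=2 -> matches Finance
  - employee 7 (Sam): dept_id=4 -> matches Operations
  - employee 8 (Frank): dept_id=4 -> matches Operations
So 1 of 8 rows is dropped.

SQL:
SELECT a.name, b.name AS department
FROM employees a
INNER JOIN departments b ON a.dept_id = b.id

Result:
name  | department
------+-----------
Chris | Marketing 
Yara  | Operations
Wendy | Operations
Beth  | HR        
Grace | Finance   
Sam   | Operations
Frank | Operations


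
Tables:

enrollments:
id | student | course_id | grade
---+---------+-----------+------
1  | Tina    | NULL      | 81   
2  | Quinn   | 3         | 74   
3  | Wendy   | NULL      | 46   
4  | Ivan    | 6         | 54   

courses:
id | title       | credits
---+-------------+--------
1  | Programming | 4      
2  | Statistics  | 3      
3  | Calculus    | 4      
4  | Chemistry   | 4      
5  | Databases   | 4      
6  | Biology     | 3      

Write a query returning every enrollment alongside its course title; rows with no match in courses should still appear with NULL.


LEFT JOIN keeps every row from enrollments (the left table); where course_id has no match in courses, the course columns become NULL. Walk through each enrollment:
  - enrollment 1 (Tina): course_id=NULL, no match -> kept with NULL
  - enrollment 2 (Quinn): course_id=3 -> matches Calculus
  - enrollment 3 (Wendy): course_id=NULL, no match -> kept with NULL
  - enrollment 4 (Ivan): course_id=6 -> matches Biology
All 4 rows appear; 2 have NULL course.

SQL:
SELECT a.student, b.title AS course
FROM enrollments a
LEFT JOIN courses b ON a.course_id = b.id

Result:
student | course  
--------+---------
Tina    | NULL    
Quinn   | Calculus
Wendy   | NULL    
Ivan    | Biology 


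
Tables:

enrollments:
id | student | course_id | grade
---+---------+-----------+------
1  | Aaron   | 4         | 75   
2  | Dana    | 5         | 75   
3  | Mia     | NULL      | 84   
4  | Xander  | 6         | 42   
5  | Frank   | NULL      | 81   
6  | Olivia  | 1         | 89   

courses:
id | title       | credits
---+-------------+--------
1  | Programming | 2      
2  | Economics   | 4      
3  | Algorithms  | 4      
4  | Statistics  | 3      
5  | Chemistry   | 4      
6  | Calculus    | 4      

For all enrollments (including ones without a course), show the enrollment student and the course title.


LEFT JOIN keeps every row from enrollments (the left table); where course_id has no match in courses, the course columns become NULL. Walk through each enrollment:
  - enrollment 1 (Aaron): course_id=4 -> matches Statistics
  - enrollment 2 (Dana): course_id=5 -> matches Chemistry
  - enrollment 3 (Mia): course_id=NULL, no match -> kept with NULL
  - enrollment 4 (Xander): course_id=6 -> matches Calculus
  - enrollment 5 (Frank): course_id=NULL, no match -> kept with NULL
  - enrollment 6 (Olivia): course_id=1 -> matches Programming
All 6 rows appear; 2 have NULL course.

SQL:
SELECT a.student, b.title AS course
FROM enrollments a
LEFT JOIN courses b ON a.course_id = b.id

Result:
student | course     
--------+------------
Aaron   | Statistics 
Dana    | Chemistry  
Mia     | NULL       
Xander  | Calculus   
Frank   | NULL       
Olivia  | Programming


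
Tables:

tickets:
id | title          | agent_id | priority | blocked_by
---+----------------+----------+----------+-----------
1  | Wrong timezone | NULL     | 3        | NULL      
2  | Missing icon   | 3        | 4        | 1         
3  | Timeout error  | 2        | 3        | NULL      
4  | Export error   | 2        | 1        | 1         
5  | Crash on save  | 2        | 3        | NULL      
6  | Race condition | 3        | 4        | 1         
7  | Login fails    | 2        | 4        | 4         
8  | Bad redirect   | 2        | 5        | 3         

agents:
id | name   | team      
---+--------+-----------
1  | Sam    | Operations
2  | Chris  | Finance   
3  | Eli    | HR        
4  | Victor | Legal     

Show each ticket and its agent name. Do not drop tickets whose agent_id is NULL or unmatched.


LEFT JOIN keeps every row from tickets (the left table); where agent_id has no match in agents, the agent columns become NULL. Walk through each ticket:
  - ticket 1 (Wrong timezone): agent_id=NULL, no match -> kept with NULL
  - ticket 2 (Missing icon): agent_id=3 -> matches Eli
  - ticket 3 (Timeout error): agent_id=2 -> matches Chris
  - ticket 4 (Export error): agent_id=2 -> matches Chris
  - ticket 5 (Crash on save): agent_id=2 -> matches Chris
  - ticket 6 (Race condition): agent_id=3 -> matches Eli
  - ticket 7 (Login fails): agent_id=2 -> matches Chris
  - ticket 8 (Bad redirect): agent_id=2 -> matches Chris
All 8 rows appear; 1 has NULL agent.

SQL:
SELECT a.title, b.name AS agent
FROM tickets a
LEFT JOIN agents b ON a.agent_id = b.id

Result:
title          | agent
---------------+------
Wrong timezone | NULL 
Missing icon   | Eli  
Timeout error  | Chris
Export error   | Chris
Crash on save  | Chris
Race condition | Eli  
Login fails    | Chris
Bad redirect   | Chris
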